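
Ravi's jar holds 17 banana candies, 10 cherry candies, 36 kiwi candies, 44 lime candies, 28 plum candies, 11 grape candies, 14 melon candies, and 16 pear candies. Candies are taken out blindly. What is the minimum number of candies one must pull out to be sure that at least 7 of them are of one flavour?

49

By the pigeonhole principle, put each drawn candy into a box by flavour. The largest draw with every box below 7 takes min(count, 6) from each flavour.
Σ min(cᵢ, 6) = 6 + 6 + 6 + 6 + 6 + 6 + 6 + 6 = 48.
Draw number 48 + 1 = 49 must push one box to 7.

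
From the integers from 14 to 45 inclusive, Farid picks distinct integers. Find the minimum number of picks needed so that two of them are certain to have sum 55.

Two chosen integers sum to 55 exactly when both halves of some pair {x, 55−x} with 14 ≤ x ≤ 55−x ≤ 41 are chosen — 14 such pairs.
The remaining 4 elements (those with no distinct partner in range) can never complete a 55-sum, so the worst case takes all of them and one from each pair: 4 + 14 = 18.
The 19th integer has to be the second member of some pair, so 18 + 1 = 19.

19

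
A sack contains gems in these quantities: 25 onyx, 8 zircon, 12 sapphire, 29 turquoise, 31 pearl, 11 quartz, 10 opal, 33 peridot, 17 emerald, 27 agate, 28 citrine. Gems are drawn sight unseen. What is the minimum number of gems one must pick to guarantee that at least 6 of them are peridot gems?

204

In the worst case for collecting peridot gems, every non-peridot gem comes out first.
There are 25 + 8 + 12 + 29 + 31 + 11 + 10 + 17 + 27 + 28 = 198 non-peridot gems altogether.
After those, each further gem must be peridot, so 198 + 6 = 204 draws guarantee 6 peridot gems.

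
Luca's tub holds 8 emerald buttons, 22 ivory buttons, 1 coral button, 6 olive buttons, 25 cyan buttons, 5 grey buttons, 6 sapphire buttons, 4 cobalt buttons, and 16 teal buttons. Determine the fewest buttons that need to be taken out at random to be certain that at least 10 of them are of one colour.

58

An adversary could hand out at most 9 buttons per colour (6 colours run out sooner): 8 + 9 + 1 + 6 + 9 + 5 + 6 + 4 + 9 = 57 buttons and still no colour has 10.
One more button lands in a colour already at 9, so 58 draws are enough and 57 are not.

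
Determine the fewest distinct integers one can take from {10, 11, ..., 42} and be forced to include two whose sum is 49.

19

Group the elements by complementary pair {x, 49−x}: {10,39}, {11,38}, {12,37}, …, giving 15 two-element pairs and 3 integers whose partner 49−x falls outside [10,42].
Pigeonhole: treating each of those 18 groups as a pigeonhole, one can pick one integer per group — 18 integers — with no two summing to 49.
The 19th integer lands in an occupied pair, forcing a sum of 49.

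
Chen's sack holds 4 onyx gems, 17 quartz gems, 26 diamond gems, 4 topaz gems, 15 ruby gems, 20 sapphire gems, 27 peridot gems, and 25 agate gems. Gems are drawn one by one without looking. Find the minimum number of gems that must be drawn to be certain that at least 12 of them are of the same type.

75

By pigeonhole, put each drawn gem into a box by type. The largest draw with every box below 12 takes min(count, 11) from each type; types with fewer than 11 contribute all they have.
Σ min(cᵢ, 11) = 4 + 11 + 11 + 4 + 11 + 11 + 11 + 11 = 74.
Draw number 74 + 1 = 75 must push one box to 12.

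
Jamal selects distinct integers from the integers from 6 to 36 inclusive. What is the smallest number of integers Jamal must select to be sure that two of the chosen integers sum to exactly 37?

19

A set avoiding the sum 37 can contain at most one of each pair {x, 37−x}, plus the 5 elements whose complement lies outside the range.
The integers 19, …, 36 (18 of them) are such a set: any two sum to at least 19+20 = 39 > 37.
Any 19th integer completes one of the 13 pairs, so 19 choices force a sum of 37.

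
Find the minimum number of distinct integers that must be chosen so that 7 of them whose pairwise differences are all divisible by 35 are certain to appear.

211

Integers whose pairwise differences are multiples of 35 are exactly those sharing a remainder mod 35. The 35 residue classes mod 35 are the pigeonholes.
With 210 integers one could put 6 in each residue class and have no class reach 7.
The 211th integer pushes some class to 7, so 35·6 + 1 = 211.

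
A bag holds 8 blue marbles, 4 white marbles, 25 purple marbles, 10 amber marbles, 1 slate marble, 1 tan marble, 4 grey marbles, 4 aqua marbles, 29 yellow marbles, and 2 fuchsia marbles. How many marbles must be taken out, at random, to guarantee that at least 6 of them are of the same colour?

37

The 10 colours are the holes; the marbles drawn are the pigeons.
To avoid 6 of any one colour, the worst case takes at most 5 of each colour, or every marble of a colour that has fewer than 5.
That gives 5 + 4 + 5 + 5 + 1 + 1 + 4 + 4 + 5 + 2 = 36 marbles with no colour reaching 6.
The next marble forces some colour to 6, so 36 + 1 = 37.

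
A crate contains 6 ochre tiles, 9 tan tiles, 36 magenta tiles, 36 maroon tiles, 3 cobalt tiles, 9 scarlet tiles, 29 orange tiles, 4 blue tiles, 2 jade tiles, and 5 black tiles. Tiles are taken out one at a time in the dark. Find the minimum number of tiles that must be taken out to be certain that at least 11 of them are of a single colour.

69

By pigeonhole, the 10 colours are the holes; the tiles drawn are the pigeons.
To avoid 11 of any one colour, the worst case takes at most 10 of each colour, or every tile of a colour that has fewer than 10.
That gives 6 + 9 + 10 + 10 + 3 + 9 + 10 + 4 + 2 + 5 = 68 tiles with no colour reaching 11.
The next tile forces some colour to 11, so 68 + 1 = 69.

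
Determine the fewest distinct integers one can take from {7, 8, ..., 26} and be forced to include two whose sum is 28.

14

Two chosen integers sum to 28 exactly when both halves of some pair {x, 28−x} with 7 ≤ x ≤ 28−x ≤ 21 are chosen — 7 such pairs.
The remaining 6 elements (those with no distinct partner in range) can never complete a 28-sum, so the worst case takes all of them and one from each pair: 6 + 7 = 13.
The 14th integer has to be the second member of some pair, so 13 + 1 = 14.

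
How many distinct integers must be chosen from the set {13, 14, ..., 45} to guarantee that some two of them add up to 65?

21

A set avoiding the sum 65 can contain at most one of each pair {x, 65−x}, plus the 7 elements whose complement lies outside the range.
The integers 13, …, 32 (20 of them) are such a set: any two sum to at least 13+14 = 27 and at most 31+32 = 63 < 65.
By pigeonhole, any 21st integer completes one of the 13 pairs, so 21 choices force a sum of 65.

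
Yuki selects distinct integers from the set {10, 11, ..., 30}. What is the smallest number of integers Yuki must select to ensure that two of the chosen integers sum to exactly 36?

14

Two chosen integers sum to 36 exactly when both halves of some pair {x, 36−x} with 10 ≤ x ≤ 36−x ≤ 26 are chosen — 8 such pairs.
The remaining 5 elements (those with no distinct partner in range) can never complete a 36-sum, so the worst case takes all of them and one from each pair: 5 + 8 = 13.
The 14th integer has to be the second member of some pair, so 13 + 1 = 14.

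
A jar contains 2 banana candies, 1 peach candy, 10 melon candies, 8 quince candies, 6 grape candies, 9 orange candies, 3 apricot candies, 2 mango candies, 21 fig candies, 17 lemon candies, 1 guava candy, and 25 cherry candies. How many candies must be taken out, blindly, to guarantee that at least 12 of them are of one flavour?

76

By pigeonhole, the 12 flavours are the holes; the candies drawn are the pigeons.
To avoid 12 of any one flavour, the worst case takes at most 11 of each flavour, or every candy of a flavour that has fewer than 11.
That gives 2 + 1 + 10 + 8 + 6 + 9 + 3 + 2 + 11 + 11 + 1 + 11 = 75 candies with no flavour reaching 12.
The next candy forces some flavour to 12, so 75 + 1 = 76.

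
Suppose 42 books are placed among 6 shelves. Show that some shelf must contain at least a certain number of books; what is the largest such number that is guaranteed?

7

By pigeonhole, the 6 shelves are the holes and the 42 books are the pigeons.
If every shelf held at most 6 books, the total would be at most 6 × 6 = 36, which is less than 42.
So some shelf holds at least ⌈42/6⌉ = 7 books.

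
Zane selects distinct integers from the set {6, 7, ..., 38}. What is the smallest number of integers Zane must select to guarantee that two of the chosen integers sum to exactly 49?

Group the elements by complementary pair {x, 49−x}: {11,38}, {12,37}, {13,36}, …, giving 14 two-element pairs and 5 integers whose partner 49−x falls outside [6,38].
Treating each of those 19 groups as a pigeonhole, one can pick one integer per group — 19 integers — with no two summing to 49.
The 20th integer lands in an occupied pair, forcing a sum of 49.

20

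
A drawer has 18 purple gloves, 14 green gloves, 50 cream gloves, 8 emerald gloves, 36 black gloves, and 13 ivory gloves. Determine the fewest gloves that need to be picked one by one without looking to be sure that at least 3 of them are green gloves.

In the worst case for collecting green gloves, every non-green glove comes out first.
There are 18 + 50 + 8 + 36 + 13 = 125 non-green gloves altogether.
After those, each further glove must be green, so 125 + 3 = 128 draws guarantee 3 green gloves.

128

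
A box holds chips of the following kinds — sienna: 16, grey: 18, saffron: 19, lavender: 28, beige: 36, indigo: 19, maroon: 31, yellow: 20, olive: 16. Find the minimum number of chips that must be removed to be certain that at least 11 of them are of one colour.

Put each drawn chip into a box by colour. The largest draw with every box below 11 takes min(count, 10) from each colour.
Σ min(cᵢ, 10) = 10 + 10 + 10 + 10 + 10 + 10 + 10 + 10 + 10 = 90.
Draw number 90 + 1 = 91 must push one box to 11.

91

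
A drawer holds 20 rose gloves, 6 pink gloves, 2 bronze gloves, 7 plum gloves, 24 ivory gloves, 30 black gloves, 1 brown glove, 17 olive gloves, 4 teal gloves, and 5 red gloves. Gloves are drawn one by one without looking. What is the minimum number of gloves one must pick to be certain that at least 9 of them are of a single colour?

By pigeonhole, put each drawn glove into a box by colour. The largest draw with every box below 9 takes min(count, 8) from each colour; colours with fewer than 8 contribute all they have.
Σ min(cᵢ, 8) = 8 + 6 + 2 + 7 + 8 + 8 + 1 + 8 + 4 + 5 = 57.
Draw number 57 + 1 = 58 must push one box to 9.

58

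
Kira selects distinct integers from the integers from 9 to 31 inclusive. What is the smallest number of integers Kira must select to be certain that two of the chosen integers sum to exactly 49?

Two chosen integers sum to 49 exactly when both halves of some pair {x, 49−x} with 18 ≤ x ≤ 49−x ≤ 31 are chosen — 7 such pairs.
The remaining 9 elements (those with no distinct partner in range) can never complete a 49-sum, so the worst case takes all of them and one from each pair: 9 + 7 = 16.
The 17th integer has to be the second member of some pair, so 16 + 1 = 17.

17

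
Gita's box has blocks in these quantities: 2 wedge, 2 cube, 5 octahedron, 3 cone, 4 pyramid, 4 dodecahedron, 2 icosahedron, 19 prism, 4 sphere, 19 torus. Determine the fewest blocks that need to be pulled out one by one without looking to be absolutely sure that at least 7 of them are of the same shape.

Put each drawn block into a box by shape. The largest draw with every box below 7 takes min(count, 6) from each shape; shapes with fewer than 6 contribute all they have.
Σ min(cᵢ, 6) = 2 + 2 + 5 + 3 + 4 + 4 + 2 + 6 + 4 + 6 = 38.
Draw number 38 + 1 = 39 must push one box to 7.

39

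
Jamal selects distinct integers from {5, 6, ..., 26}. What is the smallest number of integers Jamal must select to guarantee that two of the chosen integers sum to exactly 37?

Group the elements by complementary pair {x, 37−x}: {11,26}, {12,25}, {13,24}, …, giving 8 two-element pairs and 6 integers whose partner 37−x falls outside [5,26].
Treating each of those 14 groups as a pigeonhole, one can pick one integer per group — 14 integers — with no two summing to 37.
The 15th integer lands in an occupied pair, forcing a sum of 37.

15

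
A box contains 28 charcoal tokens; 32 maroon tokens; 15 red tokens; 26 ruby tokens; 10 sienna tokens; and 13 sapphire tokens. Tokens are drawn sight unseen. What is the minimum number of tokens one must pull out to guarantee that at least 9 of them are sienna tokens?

In the worst case for collecting sienna tokens, every non-sienna token comes out first.
There are 28 + 32 + 15 + 26 + 13 = 114 non-sienna tokens altogether.
After those, each further token must be sienna, so 114 + 9 = 123 draws guarantee 9 sienna tokens.

123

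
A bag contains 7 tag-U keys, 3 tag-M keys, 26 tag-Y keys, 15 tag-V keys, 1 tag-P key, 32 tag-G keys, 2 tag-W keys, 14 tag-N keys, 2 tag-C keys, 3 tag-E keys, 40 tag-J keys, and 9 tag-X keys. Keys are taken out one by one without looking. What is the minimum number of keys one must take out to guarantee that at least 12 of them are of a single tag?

The 12 tags are the holes; the keys drawn are the pigeons.
To avoid 12 of any one tag, the worst case takes at most 11 of each tag, or every key of a tag that has fewer than 11.
That gives 7 + 3 + 11 + 11 + 1 + 11 + 2 + 11 + 2 + 3 + 11 + 9 = 82 keys with no tag reaching 12.
The next key forces some tag to 12, so 82 + 1 = 83.

83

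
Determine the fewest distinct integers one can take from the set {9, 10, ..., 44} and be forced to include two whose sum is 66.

A set avoiding the sum 66 can contain at most one of each pair {x, 66−x}, plus the 14 elements whose complement lies outside the range or equal to its own complement.
The integers 9, …, 33 (25 of them) are such a set: any two sum to at least 9+10 = 19 and at most 32+33 = 65 < 66.
Any 26th integer completes one of the 11 pairs, so 26 choices force a sum of 66.

26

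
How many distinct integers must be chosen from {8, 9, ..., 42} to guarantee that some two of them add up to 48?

Two chosen integers sum to 48 exactly when both halves of some pair {x, 48−x} with 8 ≤ x ≤ 48−x ≤ 40 are chosen — 16 such pairs.
The remaining 3 elements (those with no distinct partner in range) can never complete a 48-sum, so the worst case takes all of them and one from each pair: 3 + 16 = 19.
By pigeonhole, the 20th integer has to be the second member of some pair, so 19 + 1 = 20.

20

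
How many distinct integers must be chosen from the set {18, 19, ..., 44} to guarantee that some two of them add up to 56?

18

A set avoiding the sum 56 can contain at most one of each pair {x, 56−x}, plus the 7 elements whose complement lies outside the range or equal to its own complement.
The integers 28, …, 44 (17 of them) are such a set: any two sum to at least 28+29 = 57 > 56.
Pigeonhole: any 18th integer completes one of the 10 pairs, so 18 choices force a sum of 56.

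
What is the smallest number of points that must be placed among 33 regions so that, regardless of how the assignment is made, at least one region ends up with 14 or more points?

430

With 429 points one could put exactly 13 in each of the 33 regions, and no region would reach 14.
One more point must land in a region that already has 13, giving it 14.
So 33 × 13 + 1 = 430 points are required.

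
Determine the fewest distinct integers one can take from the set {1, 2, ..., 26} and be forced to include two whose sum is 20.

A set avoiding the sum 20 can contain at most one of each pair {x, 20−x}, plus the 8 elements whose complement lies outside the range or equal to its own complement.
The integers 10, …, 26 (17 of them) are such a set: any two sum to at least 10+11 = 21 > 20.
Pigeonhole: any 18th integer completes one of the 9 pairs, so 18 choices force a sum of 20.

18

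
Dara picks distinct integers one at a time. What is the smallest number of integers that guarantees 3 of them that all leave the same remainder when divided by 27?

By pigeonhole, the 27 residue classes mod 27 are the pigeonholes.
With 54 integers one could put 2 in each residue class and have no class reach 3.
The 55th integer pushes some class to 3, so 27·2 + 1 = 55.

55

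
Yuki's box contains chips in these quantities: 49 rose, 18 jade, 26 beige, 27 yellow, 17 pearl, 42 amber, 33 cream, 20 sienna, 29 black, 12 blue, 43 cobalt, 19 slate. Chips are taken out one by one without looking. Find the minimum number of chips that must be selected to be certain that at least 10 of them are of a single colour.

Put each drawn chip into a box by colour. The largest draw with every box below 10 takes min(count, 9) from each colour.
Σ min(cᵢ, 9) = 9 + 9 + 9 + 9 + 9 + 9 + 9 + 9 + 9 + 9 + 9 + 9 = 108.
Draw number 108 + 1 = 109 must push one box to 10.

109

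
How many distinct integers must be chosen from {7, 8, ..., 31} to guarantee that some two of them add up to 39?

14

Two chosen integers sum to 39 exactly when both halves of some pair {x, 39−x} with 8 ≤ x ≤ 39−x ≤ 31 are chosen — 12 such pairs.
The remaining 1 element (those with no distinct partner in range) can never complete a 39-sum, so the worst case takes all of them and one from each pair: 1 + 12 = 13.
The 14th integer has to be the second member of some pair, so 13 + 1 = 14.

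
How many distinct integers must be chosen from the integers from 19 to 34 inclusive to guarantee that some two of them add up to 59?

Group the elements by complementary pair {x, 59−x}: {25,34}, {26,33}, {27,32}, …, giving 5 two-element pairs and 6 integers whose partner 59−x falls outside [19,34].
Pigeonhole: treating each of those 11 groups as a pigeonhole, one can pick one integer per group — 11 integers — with no two summing to 59.
The 12th integer lands in an occupied pair, forcing a sum of 59.

12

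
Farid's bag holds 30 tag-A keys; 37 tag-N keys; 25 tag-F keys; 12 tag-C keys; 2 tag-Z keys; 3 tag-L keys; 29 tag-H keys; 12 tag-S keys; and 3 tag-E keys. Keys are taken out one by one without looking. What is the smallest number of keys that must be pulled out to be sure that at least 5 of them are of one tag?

An adversary could hand out at most 4 keys per tag (tag-Z, tag-L, tag-E run out sooner): 4 + 4 + 4 + 4 + 2 + 3 + 4 + 4 + 3 = 32 keys and still no tag has 5.
Pigeonhole: one more key lands in a tag already at 4, so 33 draws are enough and 32 are not.

33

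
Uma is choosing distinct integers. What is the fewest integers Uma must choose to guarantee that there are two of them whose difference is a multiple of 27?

Integers whose pairwise differences are multiples of 27 are exactly those sharing a remainder mod 27. The 27 residue classes mod 27 are the pigeonholes.
With 27 integers one could put 1 in each residue class and have no class reach 2.
The 28th integer pushes some class to 2, so 27·1 + 1 = 28.

28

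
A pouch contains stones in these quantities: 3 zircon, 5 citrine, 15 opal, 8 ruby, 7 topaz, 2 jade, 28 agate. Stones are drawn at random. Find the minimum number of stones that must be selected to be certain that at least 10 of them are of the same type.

An adversary could hand out at most 9 stones per type (5 types run out sooner): 3 + 5 + 9 + 8 + 7 + 2 + 9 = 43 stones and still no type has 10.
Pigeonhole: one more stone lands in a type already at 9, so 44 draws are enough and 43 are not.

44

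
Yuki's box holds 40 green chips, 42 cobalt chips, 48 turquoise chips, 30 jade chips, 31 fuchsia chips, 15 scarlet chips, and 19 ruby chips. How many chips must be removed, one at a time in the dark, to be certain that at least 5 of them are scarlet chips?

In the worst case for collecting scarlet chips, every non-scarlet chip comes out first.
There are 40 + 42 + 48 + 30 + 31 + 19 = 210 non-scarlet chips altogether.
After those, each further chip must be scarlet, so 210 + 5 = 215 draws guarantee 5 scarlet chips.

215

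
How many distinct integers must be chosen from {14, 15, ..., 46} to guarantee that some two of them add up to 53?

21

Group the elements by complementary pair {x, 53−x}: {14,39}, {15,38}, {16,37}, …, giving 13 two-element pairs and 7 integers whose partner 53−x falls outside [14,46].
By pigeonhole, treating each of those 20 groups as a pigeonhole, one can pick one integer per group — 20 integers — with no two summing to 53.
The 21st integer lands in an occupied pair, forcing a sum of 53.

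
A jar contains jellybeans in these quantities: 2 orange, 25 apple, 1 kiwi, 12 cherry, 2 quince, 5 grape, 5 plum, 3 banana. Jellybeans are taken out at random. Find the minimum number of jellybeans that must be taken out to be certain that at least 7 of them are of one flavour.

31

An adversary could hand out at most 6 jellybeans per flavour (6 flavours run out sooner): 2 + 6 + 1 + 6 + 2 + 5 + 5 + 3 = 30 jellybeans and still no flavour has 7.
One more jellybean lands in a flavour already at 6, so 31 draws are enough and 30 are not.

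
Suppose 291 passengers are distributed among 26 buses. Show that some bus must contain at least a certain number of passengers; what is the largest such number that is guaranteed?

By pigeonhole, the 26 buses are the holes and the 291 passengers are the pigeons.
If every bus held at most 11 passengers, the total would be at most 26 × 11 = 286, which is less than 291.
So some bus holds at least ⌈291/26⌉ = 12 passengers.

12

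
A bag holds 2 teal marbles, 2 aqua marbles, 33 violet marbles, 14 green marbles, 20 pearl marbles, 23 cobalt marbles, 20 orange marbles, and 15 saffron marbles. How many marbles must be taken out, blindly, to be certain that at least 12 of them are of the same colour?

71

By the pigeonhole principle, the 8 colours are the holes; the marbles drawn are the pigeons.
To avoid 12 of any one colour, the worst case takes at most 11 of each colour, or every marble of a colour that has fewer than 11.
That gives 2 + 2 + 11 + 11 + 11 + 11 + 11 + 11 = 70 marbles with no colour reaching 12.
The next marble forces some colour to 12, so 70 + 1 = 71.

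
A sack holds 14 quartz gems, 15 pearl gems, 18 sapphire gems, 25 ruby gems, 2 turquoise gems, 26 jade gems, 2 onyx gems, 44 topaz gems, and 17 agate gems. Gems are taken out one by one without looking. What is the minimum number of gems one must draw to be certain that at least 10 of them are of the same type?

68

Pigeonhole: the 9 types are the holes; the gems drawn are the pigeons.
To avoid 10 of any one type, the worst case takes at most 9 of each type, or every gem of a type that has fewer than 9.
That gives 9 + 9 + 9 + 9 + 2 + 9 + 2 + 9 + 9 = 67 gems with no type reaching 10.
The next gem forces some type to 10, so 67 + 1 = 68.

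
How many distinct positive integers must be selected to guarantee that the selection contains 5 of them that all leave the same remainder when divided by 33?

By pigeonhole, the 33 residue classes mod 33 are the pigeonholes.
With 132 integers one could put 4 in each residue class and have no class reach 5.
The 133rd integer pushes some class to 5, so 33·4 + 1 = 133.

133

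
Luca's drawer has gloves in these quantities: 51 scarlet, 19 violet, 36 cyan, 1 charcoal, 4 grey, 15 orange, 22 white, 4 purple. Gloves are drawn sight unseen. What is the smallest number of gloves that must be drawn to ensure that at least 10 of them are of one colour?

The 8 colours are the holes; the gloves drawn are the pigeons.
To avoid 10 of any one colour, the worst case takes at most 9 of each colour, or every glove of a colour that has fewer than 9.
That gives 9 + 9 + 9 + 1 + 4 + 9 + 9 + 4 = 54 gloves with no colour reaching 10.
The next glove forces some colour to 10, so 54 + 1 = 55.

55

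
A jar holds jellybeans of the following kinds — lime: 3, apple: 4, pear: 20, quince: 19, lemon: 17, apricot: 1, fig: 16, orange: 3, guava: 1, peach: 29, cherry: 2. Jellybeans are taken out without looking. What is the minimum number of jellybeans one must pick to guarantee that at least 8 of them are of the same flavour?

Put each drawn jellybean into a box by flavour. The largest draw with every box below 8 takes min(count, 7) from each flavour; flavours with fewer than 7 contribute all they have.
Σ min(cᵢ, 7) = 3 + 4 + 7 + 7 + 7 + 1 + 7 + 3 + 1 + 7 + 2 = 49.
Draw number 49 + 1 = 50 must push one box to 8.

50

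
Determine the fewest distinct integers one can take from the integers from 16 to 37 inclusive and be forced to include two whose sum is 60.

Group the elements by complementary pair {x, 60−x}: {23,37}, {24,36}, {25,35}, …, giving 7 two-element pairs, the single value 30 (it cannot pair with itself since the integers are distinct), and 7 integers whose partner 60−x falls outside [16,37].
By the pigeonhole principle, treating each of those 15 groups as a pigeonhole, one can pick one integer per group — 15 integers — with no two summing to 60.
The 16th integer lands in an occupied pair, forcing a sum of 60.

16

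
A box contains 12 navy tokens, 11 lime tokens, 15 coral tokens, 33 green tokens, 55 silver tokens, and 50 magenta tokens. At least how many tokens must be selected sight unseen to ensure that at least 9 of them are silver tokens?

In the worst case for collecting silver tokens, every non-silver token comes out first.
There are 12 + 11 + 15 + 33 + 50 = 121 non-silver tokens altogether.
After those, each further token must be silver, so 121 + 9 = 130 draws guarantee 9 silver tokens.

130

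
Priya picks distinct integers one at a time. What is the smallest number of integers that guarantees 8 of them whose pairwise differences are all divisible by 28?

197

Integers whose pairwise differences are multiples of 28 are exactly those sharing a remainder mod 28. The 28 residue classes mod 28 are the pigeonholes.
With 196 integers one could put 7 in each residue class and have no class reach 8.
The 197th integer pushes some class to 8, so 28·7 + 1 = 197.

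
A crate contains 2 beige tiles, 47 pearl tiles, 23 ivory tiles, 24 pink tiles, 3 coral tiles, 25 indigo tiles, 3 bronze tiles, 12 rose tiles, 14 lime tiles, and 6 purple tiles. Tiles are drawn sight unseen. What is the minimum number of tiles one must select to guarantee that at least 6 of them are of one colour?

By pigeonhole, put each drawn tile into a box by colour. The largest draw with every box below 6 takes min(count, 5) from each colour; colours with fewer than 5 contribute all they have.
Σ min(cᵢ, 5) = 2 + 5 + 5 + 5 + 3 + 5 + 3 + 5 + 5 + 5 = 43.
Draw number 43 + 1 = 44 must push one box to 6.

44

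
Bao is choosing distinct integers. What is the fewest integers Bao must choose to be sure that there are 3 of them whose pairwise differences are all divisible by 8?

Integers whose pairwise differences are multiples of 8 are exactly those sharing a remainder mod 8. The 8 residue classes mod 8 are the pigeonholes.
With 16 integers one could put 2 in each residue class and have no class reach 3.
The 17th integer pushes some class to 3, so 8·2 + 1 = 17.

17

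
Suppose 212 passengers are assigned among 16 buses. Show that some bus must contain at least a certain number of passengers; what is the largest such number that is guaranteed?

The 16 buses are the holes and the 212 passengers are the pigeons.
If every bus held at most 13 passengers, the total would be at most 16 × 13 = 208, which is less than 212.
So some bus holds at least ⌈212/16⌉ = 14 passengers.

14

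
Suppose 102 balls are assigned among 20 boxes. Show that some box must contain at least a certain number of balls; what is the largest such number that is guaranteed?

The 20 boxes are the holes and the 102 balls are the pigeons.
If every box held at most 5 balls, the total would be at most 20 × 5 = 100, which is less than 102.
So some box holds at least ⌈102/20⌉ = 6 balls.

6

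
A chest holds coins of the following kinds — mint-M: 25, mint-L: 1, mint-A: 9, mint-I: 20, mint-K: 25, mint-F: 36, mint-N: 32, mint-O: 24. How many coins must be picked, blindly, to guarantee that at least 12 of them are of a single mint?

77

By pigeonhole, the 8 mints are the holes; the coins drawn are the pigeons.
To avoid 12 of any one mint, the worst case takes at most 11 of each mint, or every coin of a mint that has fewer than 11.
That gives 11 + 1 + 9 + 11 + 11 + 11 + 11 + 11 = 76 coins with no mint reaching 12.
The next coin forces some mint to 12, so 76 + 1 = 77.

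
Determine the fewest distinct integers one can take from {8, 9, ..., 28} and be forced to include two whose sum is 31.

14

Group the elements by complementary pair {x, 31−x}: {8,23}, {9,22}, {10,21}, …, giving 8 two-element pairs and 5 integers whose partner 31−x falls outside [8,28].
Treating each of those 13 groups as a pigeonhole, one can pick one integer per group — 13 integers — with no two summing to 31.
The 14th integer lands in an occupied pair, forcing a sum of 31.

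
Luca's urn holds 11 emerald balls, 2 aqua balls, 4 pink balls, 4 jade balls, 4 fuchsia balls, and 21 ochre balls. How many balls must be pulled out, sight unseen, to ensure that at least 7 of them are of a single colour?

The 6 colours are the holes; the balls drawn are the pigeons.
To avoid 7 of any one colour, the worst case takes at most 6 of each colour, or every ball of a colour that has fewer than 6.
That gives 6 + 2 + 4 + 4 + 4 + 6 = 26 balls with no colour reaching 7.
The next ball forces some colour to 7, so 26 + 1 = 27.

27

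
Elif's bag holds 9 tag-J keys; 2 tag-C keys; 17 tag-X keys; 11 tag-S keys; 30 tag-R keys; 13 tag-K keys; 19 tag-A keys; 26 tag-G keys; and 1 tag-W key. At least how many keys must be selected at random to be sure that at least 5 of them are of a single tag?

By pigeonhole, the 9 tags are the holes; the keys drawn are the pigeons.
To avoid 5 of any one tag, the worst case takes at most 4 of each tag, or every key of a tag that has fewer than 4.
That gives 4 + 2 + 4 + 4 + 4 + 4 + 4 + 4 + 1 = 31 keys with no tag reaching 5.
The next key forces some tag to 5, so 31 + 1 = 32.

32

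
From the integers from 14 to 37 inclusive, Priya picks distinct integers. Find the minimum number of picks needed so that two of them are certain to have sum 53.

14

A set avoiding the sum 53 can contain at most one of each pair {x, 53−x}, plus the 2 elements whose complement lies outside the range.
The integers 14, …, 26 (13 of them) are such a set: any two sum to at least 14+15 = 29 and at most 25+26 = 51 < 53.
Pigeonhole: any 14th integer completes one of the 11 pairs, so 14 choices force a sum of 53.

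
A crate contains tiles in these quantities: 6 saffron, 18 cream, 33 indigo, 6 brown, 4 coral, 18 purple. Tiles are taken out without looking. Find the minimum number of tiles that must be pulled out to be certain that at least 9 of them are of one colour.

Pigeonhole: the 6 colours are the holes; the tiles drawn are the pigeons.
To avoid 9 of any one colour, the worst case takes at most 8 of each colour, or every tile of a colour that has fewer than 8.
That gives 6 + 8 + 8 + 6 + 4 + 8 = 40 tiles with no colour reaching 9.
The next tile forces some colour to 9, so 40 + 1 = 41.

41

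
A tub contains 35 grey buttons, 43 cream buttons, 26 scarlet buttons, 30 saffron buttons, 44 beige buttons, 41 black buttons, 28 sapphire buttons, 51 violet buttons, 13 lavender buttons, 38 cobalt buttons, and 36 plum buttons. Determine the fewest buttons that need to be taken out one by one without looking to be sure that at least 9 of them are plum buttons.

358

In the worst case for collecting plum buttons, every non-plum button comes out first.
There are 35 + 43 + 26 + 30 + 44 + 41 + 28 + 51 + 13 + 38 = 349 non-plum buttons altogether.
After those, each further button must be plum, so 349 + 9 = 358 draws guarantee 9 plum buttons.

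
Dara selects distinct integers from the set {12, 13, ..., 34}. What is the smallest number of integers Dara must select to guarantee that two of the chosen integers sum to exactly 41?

15

A set avoiding the sum 41 can contain at most one of each pair {x, 41−x}, plus the 5 elements whose complement lies outside the range.
The integers 21, …, 34 (14 of them) are such a set: any two sum to at least 21+22 = 43 > 41.
By the pigeonhole principle, any 15th integer completes one of the 9 pairs, so 15 choices force a sum of 41.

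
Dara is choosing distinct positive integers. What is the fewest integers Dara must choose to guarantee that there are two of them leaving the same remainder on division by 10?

11

By the pigeonhole principle, the 10 residue classes mod 10 are the pigeonholes.
With 10 integers one could put 1 in each residue class and have no class reach 2.
The 11th integer pushes some class to 2, so 10·1 + 1 = 11.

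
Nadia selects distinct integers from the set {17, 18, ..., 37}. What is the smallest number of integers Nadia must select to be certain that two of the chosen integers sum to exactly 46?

Two chosen integers sum to 46 exactly when both halves of some pair {x, 46−x} with 17 ≤ x ≤ 46−x ≤ 29 are chosen — 6 such pairs.
The remaining 9 elements (those with no distinct partner in range) can never complete a 46-sum, so the worst case takes all of them and one from each pair: 9 + 6 = 15.
The 16th integer has to be the second member of some pair, so 15 + 1 = 16.

16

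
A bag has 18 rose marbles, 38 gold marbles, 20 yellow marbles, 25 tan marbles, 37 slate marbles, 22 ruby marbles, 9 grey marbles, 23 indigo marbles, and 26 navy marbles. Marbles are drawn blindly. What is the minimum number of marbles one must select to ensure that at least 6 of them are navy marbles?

In the worst case for collecting navy marbles, every non-navy marble comes out first.
There are 18 + 38 + 20 + 25 + 37 + 22 + 9 + 23 = 192 non-navy marbles altogether.
After those, each further marble must be navy, so 192 + 6 = 198 draws guarantee 6 navy marbles.

198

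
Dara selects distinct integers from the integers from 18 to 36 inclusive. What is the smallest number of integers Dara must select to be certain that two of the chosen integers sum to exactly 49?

Two chosen integers sum to 49 exactly when both halves of some pair {x, 49−x} with 18 ≤ x ≤ 49−x ≤ 31 are chosen — 7 such pairs.
The remaining 5 elements (those with no distinct partner in range) can never complete a 49-sum, so the worst case takes all of them and one from each pair: 5 + 7 = 12.
Pigeonhole: the 13th integer has to be the second member of some pair, so 12 + 1 = 13.

13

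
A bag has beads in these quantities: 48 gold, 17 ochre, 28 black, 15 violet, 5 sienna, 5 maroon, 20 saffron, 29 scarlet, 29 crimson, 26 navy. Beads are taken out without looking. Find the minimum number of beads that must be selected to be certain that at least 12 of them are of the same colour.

An adversary could hand out at most 11 beads per colour (sienna, maroon run out sooner): 11 + 11 + 11 + 11 + 5 + 5 + 11 + 11 + 11 + 11 = 98 beads and still no colour has 12.
By pigeonhole, one more bead lands in a colour already at 11, so 99 draws are enough and 98 are not.

99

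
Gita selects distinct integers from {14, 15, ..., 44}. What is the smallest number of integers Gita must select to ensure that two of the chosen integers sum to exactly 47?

A set avoiding the sum 47 can contain at most one of each pair {x, 47−x}, plus the 11 elements whose complement lies outside the range.
The integers 24, …, 44 (21 of them) are such a set: any two sum to at least 24+25 = 49 > 47.
By the pigeonhole principle, any 22nd integer completes one of the 10 pairs, so 22 choices force a sum of 47.

22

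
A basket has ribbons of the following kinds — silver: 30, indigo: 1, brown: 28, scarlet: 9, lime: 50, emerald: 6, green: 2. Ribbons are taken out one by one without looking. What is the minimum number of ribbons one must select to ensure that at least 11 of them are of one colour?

An adversary could hand out at most 10 ribbons per colour (4 colours run out sooner): 10 + 1 + 10 + 9 + 10 + 6 + 2 = 48 ribbons and still no colour has 11.
One more ribbon lands in a colour already at 10, so 49 draws are enough and 48 are not.

49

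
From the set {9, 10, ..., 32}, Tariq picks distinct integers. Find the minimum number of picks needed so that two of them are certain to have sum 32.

Group the elements by complementary pair {x, 32−x}: {9,23}, {10,22}, {11,21}, …, giving 7 two-element pairs; the single value 16 (it cannot pair with itself since the integers are distinct); and 9 integers whose partner 32−x falls outside [9,32].
Treating each of those 17 groups as a pigeonhole, one can pick one integer per group — 17 integers — with no two summing to 32.
The 18th integer lands in an occupied pair, forcing a sum of 32.

18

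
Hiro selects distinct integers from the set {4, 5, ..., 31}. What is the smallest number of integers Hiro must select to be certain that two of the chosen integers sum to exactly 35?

Two chosen integers sum to 35 exactly when both halves of some pair {x, 35−x} with 4 ≤ x ≤ 35−x ≤ 31 are chosen — 14 such pairs.
Every element belongs to one of those pairs, so the worst case picks one from each: 14 integers.
Pigeonhole: the 15th integer has to be the second member of some pair, so 14 + 1 = 15.

15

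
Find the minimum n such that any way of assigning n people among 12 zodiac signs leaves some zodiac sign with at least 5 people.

49

With 48 people one could put exactly 4 in each of the 12 zodiac signs, and no zodiac sign would reach 5.
Pigeonhole: one more person must land in a zodiac sign that already has 4, giving it 5.
So 12 × 4 + 1 = 49 people are required.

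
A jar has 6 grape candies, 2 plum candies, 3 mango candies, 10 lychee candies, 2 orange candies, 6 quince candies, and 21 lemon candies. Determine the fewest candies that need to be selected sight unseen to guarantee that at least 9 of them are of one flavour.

36

The 7 flavours are the holes; the candies drawn are the pigeons.
To avoid 9 of any one flavour, the worst case takes at most 8 of each flavour, or every candy of a flavour that has fewer than 8.
That gives 6 + 2 + 3 + 8 + 2 + 6 + 8 = 35 candies with no flavour reaching 9.
The next candy forces some flavour to 9, so 35 + 1 = 36.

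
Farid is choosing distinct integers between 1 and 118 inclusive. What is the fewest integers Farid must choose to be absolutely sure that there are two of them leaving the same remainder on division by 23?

Pigeonhole: the 23 residue classes mod 23 are the pigeonholes.
With 23 integers one could put 1 in each residue class and have no class reach 2.
The 24th integer pushes some class to 2, so 23·1 + 1 = 24.

24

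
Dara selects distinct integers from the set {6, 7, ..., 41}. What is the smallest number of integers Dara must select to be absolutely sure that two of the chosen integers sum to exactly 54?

A set avoiding the sum 54 can contain at most one of each pair {x, 54−x}, plus the 8 elements whose complement lies outside the range or equal to its own complement.
The integers 6, …, 27 (22 of them) are such a set: any two sum to at least 6+7 = 13 and at most 26+27 = 53 < 54.
By pigeonhole, any 23rd integer completes one of the 14 pairs, so 23 choices force a sum of 54.

23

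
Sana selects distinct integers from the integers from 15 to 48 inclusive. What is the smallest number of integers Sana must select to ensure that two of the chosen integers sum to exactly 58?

A set avoiding the sum 58 can contain at most one of each pair {x, 58−x}, plus the 6 elements whose complement lies outside the range or equal to its own complement.
The integers 29, …, 48 (20 of them) are such a set: any two sum to at least 29+30 = 59 > 58.
Pigeonhole: any 21st integer completes one of the 14 pairs, so 21 choices force a sum of 58.

21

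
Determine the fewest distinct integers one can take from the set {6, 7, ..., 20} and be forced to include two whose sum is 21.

Two chosen integers sum to 21 exactly when both halves of some pair {x, 21−x} with 6 ≤ x ≤ 21−x ≤ 15 are chosen — 5 such pairs.
The remaining 5 elements (those with no distinct partner in range) can never complete a 21-sum, so the worst case takes all of them and one from each pair: 5 + 5 = 10.
The 11th integer has to be the second member of some pair, so 10 + 1 = 11.

11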